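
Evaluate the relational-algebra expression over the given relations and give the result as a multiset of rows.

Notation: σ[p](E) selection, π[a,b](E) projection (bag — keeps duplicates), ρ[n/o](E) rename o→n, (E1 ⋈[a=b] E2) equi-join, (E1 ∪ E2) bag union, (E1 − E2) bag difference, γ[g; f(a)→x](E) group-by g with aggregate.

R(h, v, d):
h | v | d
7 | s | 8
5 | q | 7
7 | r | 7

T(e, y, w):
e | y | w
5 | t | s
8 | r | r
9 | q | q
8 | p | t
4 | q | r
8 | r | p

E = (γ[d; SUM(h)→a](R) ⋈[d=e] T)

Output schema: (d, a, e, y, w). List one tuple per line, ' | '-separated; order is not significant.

Subexpression sizes:
  R → 3
  γ[d; SUM(h)→a](R) → 2
  T → 6
  (γ[d; SUM(h)→a](R) ⋈[d=e] T) → 3

== RESULT ==
d | a | e | y | w
8 | 7 | 8 | p | t
8 | 7 | 8 | r | p
8 | 7 | 8 | r | r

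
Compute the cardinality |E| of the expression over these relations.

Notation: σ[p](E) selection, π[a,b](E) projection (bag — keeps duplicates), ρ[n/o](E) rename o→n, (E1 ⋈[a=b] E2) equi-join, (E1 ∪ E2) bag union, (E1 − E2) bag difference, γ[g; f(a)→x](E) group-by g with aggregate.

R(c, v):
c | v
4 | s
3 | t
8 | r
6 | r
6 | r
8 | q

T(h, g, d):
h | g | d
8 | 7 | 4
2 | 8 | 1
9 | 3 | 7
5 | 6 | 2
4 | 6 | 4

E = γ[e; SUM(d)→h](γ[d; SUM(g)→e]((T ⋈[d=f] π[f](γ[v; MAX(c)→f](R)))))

Per-node cardinality:
  T → 5
  R → 6
  γ[v; MAX(c)→f](R) → 4
  π[f](γ[v; MAX(c)→f](R)) → 4
  (T ⋈[d=f] π[f](γ[v; MAX(c)→f](R))) → 2
  γ[d; SUM(g)→e]((T ⋈[d=f] π[f](γ[v; MAX(c)→f](R)))) → 1
  γ[e; SUM(d)→h](γ[d; SUM(g)→e]((T ⋈[d=f] π[f](γ[v; MAX(c)→f](R))))) → 1

|E| = 1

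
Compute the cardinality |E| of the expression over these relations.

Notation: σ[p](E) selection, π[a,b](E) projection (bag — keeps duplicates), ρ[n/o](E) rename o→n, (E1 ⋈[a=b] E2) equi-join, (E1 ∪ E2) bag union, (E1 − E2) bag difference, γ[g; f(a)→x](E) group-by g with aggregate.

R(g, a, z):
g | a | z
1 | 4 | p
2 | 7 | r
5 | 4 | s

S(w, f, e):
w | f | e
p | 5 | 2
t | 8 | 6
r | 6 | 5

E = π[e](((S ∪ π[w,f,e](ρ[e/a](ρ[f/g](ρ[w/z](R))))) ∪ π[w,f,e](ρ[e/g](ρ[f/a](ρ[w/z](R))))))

Subexpression sizes:
  S → 3
  R → 3
  ρ[w/z](R) → 3
  ρ[f/g](ρ[w/z](R)) → 3
  ρ[e/a](ρ[f/g](ρ[w/z](R))) → 3
  π[w,f,e](ρ[e/a](ρ[f/g](ρ[w/z](R)))) → 3
  (S ∪ π[w,f,e](ρ[e/a](ρ[f/g](ρ[w/z](R))))) → 6
  R → 3
  ρ[w/z](R) → 3
  ρ[f/a](ρ[w/z](R)) → 3
  ρ[e/g](ρ[f/a](ρ[w/z](R))) → 3
  π[w,f,e](ρ[e/g](ρ[f/a](ρ[w/z](R)))) → 3
  ((S ∪ π[w,f,e](ρ[e/a](ρ[f/g](ρ[w/z](R))))) ∪ π[w,f,e](ρ[e/g](ρ[f/a](ρ[w/z](R))))) → 9
  π[e](((S ∪ π[w,f,e](ρ[e/a](ρ[f/g](ρ[w/z](R))))) ∪ π[w,f,e](ρ[e/g](ρ[f/a](ρ[w/z](R)))))) → 9

|E| = 9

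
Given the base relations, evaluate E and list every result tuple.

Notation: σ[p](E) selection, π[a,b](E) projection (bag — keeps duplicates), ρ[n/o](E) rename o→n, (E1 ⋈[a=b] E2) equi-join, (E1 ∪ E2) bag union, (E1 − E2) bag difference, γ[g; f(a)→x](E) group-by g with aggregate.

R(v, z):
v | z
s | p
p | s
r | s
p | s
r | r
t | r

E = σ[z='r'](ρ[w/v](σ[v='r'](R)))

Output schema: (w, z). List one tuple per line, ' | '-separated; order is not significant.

Row counts bottom-up:
  R → 6
  σ[v='r'](R) → 2
  ρ[w/v](σ[v='r'](R)) → 2
  σ[z='r'](ρ[w/v](σ[v='r'](R))) → 1

== RESULT ==
w | z
r | r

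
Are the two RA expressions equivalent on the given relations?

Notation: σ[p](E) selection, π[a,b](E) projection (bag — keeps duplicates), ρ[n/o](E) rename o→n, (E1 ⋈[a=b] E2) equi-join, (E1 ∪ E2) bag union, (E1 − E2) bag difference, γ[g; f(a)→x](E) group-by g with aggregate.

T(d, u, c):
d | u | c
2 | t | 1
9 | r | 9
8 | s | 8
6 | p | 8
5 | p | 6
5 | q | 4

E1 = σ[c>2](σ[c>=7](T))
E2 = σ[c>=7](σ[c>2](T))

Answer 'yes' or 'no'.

E1 row counts bottom-up:
  T → 6
  σ[c>=7](T) → 3
  σ[c>2](σ[c>=7](T)) → 3
E2 row counts bottom-up:
  T → 6
  σ[c>2](T) → 5
  σ[c>=7](σ[c>2](T)) → 3

E1 and E2 produce the same multiset:
d | u | c
6 | p | 8
8 | s | 8
9 | r | 9

yes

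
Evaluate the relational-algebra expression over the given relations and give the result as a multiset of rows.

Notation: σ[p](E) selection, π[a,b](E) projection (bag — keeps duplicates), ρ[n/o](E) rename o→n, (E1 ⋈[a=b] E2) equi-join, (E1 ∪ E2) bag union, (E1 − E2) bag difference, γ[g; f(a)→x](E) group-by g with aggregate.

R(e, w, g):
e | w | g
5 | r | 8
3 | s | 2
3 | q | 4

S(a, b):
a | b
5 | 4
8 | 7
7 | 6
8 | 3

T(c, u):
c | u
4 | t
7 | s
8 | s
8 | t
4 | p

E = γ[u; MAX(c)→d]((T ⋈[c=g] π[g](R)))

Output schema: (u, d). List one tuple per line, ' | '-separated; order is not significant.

Per-node cardinality:
  T → 5
  R → 3
  π[g](R) → 3
  (T ⋈[c=g] π[g](R)) → 4
  γ[u; MAX(c)→d]((T ⋈[c=g] π[g](R))) → 3

== RESULT ==
u | d
p | 4
s | 8
t | 8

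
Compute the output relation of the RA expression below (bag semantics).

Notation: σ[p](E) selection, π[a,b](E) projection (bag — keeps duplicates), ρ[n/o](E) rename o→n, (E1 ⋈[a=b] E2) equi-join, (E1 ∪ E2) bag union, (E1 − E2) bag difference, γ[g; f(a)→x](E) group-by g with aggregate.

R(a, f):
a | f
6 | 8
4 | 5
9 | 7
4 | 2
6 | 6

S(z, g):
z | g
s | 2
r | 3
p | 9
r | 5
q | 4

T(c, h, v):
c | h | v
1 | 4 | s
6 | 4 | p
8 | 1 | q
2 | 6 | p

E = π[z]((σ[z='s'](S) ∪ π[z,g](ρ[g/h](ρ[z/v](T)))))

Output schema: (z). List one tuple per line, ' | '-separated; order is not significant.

Subexpression sizes:
  S → 5
  σ[z='s'](S) → 1
  T → 4
  ρ[z/v](T) → 4
  ρ[g/h](ρ[z/v](T)) → 4
  π[z,g](ρ[g/h](ρ[z/v](T))) → 4
  (σ[z='s'](S) ∪ π[z,g](ρ[g/h](ρ[z/v](T)))) → 5
  π[z]((σ[z='s'](S) ∪ π[z,g](ρ[g/h](ρ[z/v](T))))) → 5

== RESULT ==
z
p
p
q
s
s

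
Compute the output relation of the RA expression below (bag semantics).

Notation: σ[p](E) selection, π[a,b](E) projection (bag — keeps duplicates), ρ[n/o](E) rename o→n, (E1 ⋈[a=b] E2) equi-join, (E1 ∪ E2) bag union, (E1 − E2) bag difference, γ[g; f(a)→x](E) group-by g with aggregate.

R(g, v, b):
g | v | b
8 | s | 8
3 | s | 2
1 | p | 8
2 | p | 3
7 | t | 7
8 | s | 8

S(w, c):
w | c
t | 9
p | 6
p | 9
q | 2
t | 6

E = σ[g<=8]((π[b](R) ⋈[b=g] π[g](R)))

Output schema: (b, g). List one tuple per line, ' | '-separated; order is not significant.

Subexpression sizes:
  R → 6
  π[b](R) → 6
  R → 6
  π[g](R) → 6
  (π[b](R) ⋈[b=g] π[g](R)) → 9
  σ[g<=8]((π[b](R) ⋈[b=g] π[g](R))) → 9

== RESULT ==
b | g
2 | 2
3 | 3
7 | 7
8 | 8
8 | 8
8 | 8
8 | 8
8 | 8
8 | 8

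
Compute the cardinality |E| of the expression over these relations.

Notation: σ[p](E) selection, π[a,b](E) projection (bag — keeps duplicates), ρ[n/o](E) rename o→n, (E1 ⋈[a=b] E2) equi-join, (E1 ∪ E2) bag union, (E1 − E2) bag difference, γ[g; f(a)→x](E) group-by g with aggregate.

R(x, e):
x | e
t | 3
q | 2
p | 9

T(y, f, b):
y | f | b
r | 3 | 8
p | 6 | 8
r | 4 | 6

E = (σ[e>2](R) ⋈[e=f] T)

Subexpression sizes:
  R → 3
  σ[e>2](R) → 2
  T → 3
  (σ[e>2](R) ⋈[e=f] T) → 1

|E| = 1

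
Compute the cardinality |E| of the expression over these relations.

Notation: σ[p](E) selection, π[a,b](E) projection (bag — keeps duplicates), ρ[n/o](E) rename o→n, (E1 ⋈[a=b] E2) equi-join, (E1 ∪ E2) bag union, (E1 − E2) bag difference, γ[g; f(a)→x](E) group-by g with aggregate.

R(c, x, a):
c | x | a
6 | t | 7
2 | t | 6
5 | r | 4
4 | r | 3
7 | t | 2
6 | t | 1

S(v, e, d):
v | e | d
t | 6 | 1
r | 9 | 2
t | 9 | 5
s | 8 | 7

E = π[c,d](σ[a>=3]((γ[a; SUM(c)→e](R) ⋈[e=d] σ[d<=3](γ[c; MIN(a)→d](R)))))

Row counts bottom-up:
  R → 6
  γ[a; SUM(c)→e](R) → 6
  R → 6
  γ[c; MIN(a)→d](R) → 5
  σ[d<=3](γ[c; MIN(a)→d](R)) → 3
  (γ[a; SUM(c)→e](R) ⋈[e=d] σ[d<=3](γ[c; MIN(a)→d](R))) → 1
  σ[a>=3]((γ[a; SUM(c)→e](R) ⋈[e=d] σ[d<=3](γ[c; MIN(a)→d](R)))) → 1
  π[c,d](σ[a>=3]((γ[a; SUM(c)→e](R) ⋈[e=d] σ[d<=3](γ[c; MIN(a)→d](R))))) → 1

|E| = 1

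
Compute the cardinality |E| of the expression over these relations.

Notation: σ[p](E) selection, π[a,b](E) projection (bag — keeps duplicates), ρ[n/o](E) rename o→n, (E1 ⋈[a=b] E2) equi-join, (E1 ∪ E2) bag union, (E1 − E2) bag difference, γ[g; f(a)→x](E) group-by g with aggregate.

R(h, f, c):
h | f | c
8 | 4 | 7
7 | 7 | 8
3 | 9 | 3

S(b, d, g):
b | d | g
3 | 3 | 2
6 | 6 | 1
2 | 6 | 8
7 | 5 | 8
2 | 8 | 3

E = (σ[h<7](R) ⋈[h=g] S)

Subexpression sizes:
  R → 3
  σ[h<7](R) → 1
  S → 5
  (σ[h<7](R) ⋈[h=g] S) → 1

|E| = 1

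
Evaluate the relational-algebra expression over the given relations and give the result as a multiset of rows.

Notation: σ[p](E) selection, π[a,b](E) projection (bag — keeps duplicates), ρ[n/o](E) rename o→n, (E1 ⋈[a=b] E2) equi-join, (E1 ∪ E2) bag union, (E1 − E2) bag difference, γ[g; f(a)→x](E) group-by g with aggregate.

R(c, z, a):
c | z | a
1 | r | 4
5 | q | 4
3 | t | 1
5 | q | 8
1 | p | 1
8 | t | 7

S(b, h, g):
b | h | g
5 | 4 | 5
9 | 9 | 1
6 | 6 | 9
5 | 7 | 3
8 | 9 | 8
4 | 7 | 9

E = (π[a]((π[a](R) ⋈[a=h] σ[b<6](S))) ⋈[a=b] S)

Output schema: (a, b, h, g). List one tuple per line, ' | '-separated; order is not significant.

Row counts bottom-up:
  R → 6
  π[a](R) → 6
  S → 6
  σ[b<6](S) → 3
  (π[a](R) ⋈[a=h] σ[b<6](S)) → 4
  π[a]((π[a](R) ⋈[a=h] σ[b<6](S))) → 4
  S → 6
  (π[a]((π[a](R) ⋈[a=h] σ[b<6](S))) ⋈[a=b] S) → 2

== RESULT ==
a | b | h | g
4 | 4 | 7 | 9
4 | 4 | 7 | 9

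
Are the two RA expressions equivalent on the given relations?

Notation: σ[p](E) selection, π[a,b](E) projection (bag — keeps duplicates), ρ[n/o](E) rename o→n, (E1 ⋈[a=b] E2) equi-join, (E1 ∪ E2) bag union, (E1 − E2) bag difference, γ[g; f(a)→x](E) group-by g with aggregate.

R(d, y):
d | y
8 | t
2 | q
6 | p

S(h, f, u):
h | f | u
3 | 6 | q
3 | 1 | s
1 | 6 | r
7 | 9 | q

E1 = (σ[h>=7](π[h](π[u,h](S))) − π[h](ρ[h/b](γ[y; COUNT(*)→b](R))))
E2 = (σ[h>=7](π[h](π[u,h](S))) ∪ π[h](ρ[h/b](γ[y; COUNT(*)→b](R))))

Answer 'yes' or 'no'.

E1 per-node cardinality:
  S → 4
  π[u,h](S) → 4
  π[h](π[u,h](S)) → 4
  σ[h>=7](π[h](π[u,h](S))) → 1
  R → 3
  γ[y; COUNT(*)→b](R) → 3
  ρ[h/b](γ[y; COUNT(*)→b](R)) → 3
  π[h](ρ[h/b](γ[y; COUNT(*)→b](R))) → 3
  (σ[h>=7](π[h](π[u,h](S))) − π[h](ρ[h/b](γ[y; COUNT(*)→b](R)))) → 1
E2 per-node cardinality:
  S → 4
  π[u,h](S) → 4
  π[h](π[u,h](S)) → 4
  σ[h>=7](π[h](π[u,h](S))) → 1
  R → 3
  γ[y; COUNT(*)→b](R) → 3
  ρ[h/b](γ[y; COUNT(*)→b](R)) → 3
  π[h](ρ[h/b](γ[y; COUNT(*)→b](R))) → 3
  (σ[h>=7](π[h](π[u,h](S))) ∪ π[h](ρ[h/b](γ[y; COUNT(*)→b](R)))) → 4

E1 result:
h
7
E2 result:
h
1
1
1
7
Witness: (1,) appears 0× in E1 but 3× in E2.

no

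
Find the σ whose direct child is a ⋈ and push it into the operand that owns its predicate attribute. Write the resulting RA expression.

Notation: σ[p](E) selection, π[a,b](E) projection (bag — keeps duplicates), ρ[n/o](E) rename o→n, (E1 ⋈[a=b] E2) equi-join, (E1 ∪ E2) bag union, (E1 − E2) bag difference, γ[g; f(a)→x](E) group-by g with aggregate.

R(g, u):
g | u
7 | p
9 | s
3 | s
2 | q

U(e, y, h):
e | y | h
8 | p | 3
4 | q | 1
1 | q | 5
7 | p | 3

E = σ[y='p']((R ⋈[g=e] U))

σ filters on y, owned by the right side.
E' = (R ⋈[g=e] σ[y='p'](U))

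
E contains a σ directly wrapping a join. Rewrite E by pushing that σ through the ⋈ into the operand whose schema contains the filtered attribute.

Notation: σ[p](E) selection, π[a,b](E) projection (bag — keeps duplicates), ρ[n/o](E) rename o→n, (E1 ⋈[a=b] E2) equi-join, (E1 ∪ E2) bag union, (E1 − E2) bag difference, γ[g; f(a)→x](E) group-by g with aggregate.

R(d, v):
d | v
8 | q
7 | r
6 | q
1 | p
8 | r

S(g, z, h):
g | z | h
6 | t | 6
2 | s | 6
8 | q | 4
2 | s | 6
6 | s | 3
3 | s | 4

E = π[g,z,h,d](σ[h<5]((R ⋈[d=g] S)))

σ filters on h, owned by the right side.
E' = π[g,z,h,d]((R ⋈[d=g] σ[h<5](S)))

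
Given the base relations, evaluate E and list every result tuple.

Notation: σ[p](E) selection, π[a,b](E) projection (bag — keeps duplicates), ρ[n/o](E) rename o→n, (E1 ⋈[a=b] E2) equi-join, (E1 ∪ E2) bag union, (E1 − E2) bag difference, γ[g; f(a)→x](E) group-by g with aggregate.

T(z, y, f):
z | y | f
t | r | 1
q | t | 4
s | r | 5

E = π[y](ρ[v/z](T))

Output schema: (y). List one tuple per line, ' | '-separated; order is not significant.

Per-node cardinality:
  T → 3
  ρ[v/z](T) → 3
  π[y](ρ[v/z](T)) → 3

== RESULT ==
y
r
r
t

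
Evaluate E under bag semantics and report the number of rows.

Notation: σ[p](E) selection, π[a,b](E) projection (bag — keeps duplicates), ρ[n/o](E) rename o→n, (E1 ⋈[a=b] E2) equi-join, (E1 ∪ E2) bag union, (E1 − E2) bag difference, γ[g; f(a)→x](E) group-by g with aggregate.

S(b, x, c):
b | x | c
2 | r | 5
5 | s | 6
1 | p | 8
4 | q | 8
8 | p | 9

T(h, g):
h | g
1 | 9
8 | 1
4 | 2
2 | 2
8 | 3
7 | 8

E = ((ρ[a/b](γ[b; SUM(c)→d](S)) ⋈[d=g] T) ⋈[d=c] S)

Stepwise |·|:
  S → 5
  γ[b; SUM(c)→d](S) → 5
  ρ[a/b](γ[b; SUM(c)→d](S)) → 5
  T → 6
  (ρ[a/b](γ[b; SUM(c)→d](S)) ⋈[d=g] T) → 3
  S → 5
  ((ρ[a/b](γ[b; SUM(c)→d](S)) ⋈[d=g] T) ⋈[d=c] S) → 5

|E| = 5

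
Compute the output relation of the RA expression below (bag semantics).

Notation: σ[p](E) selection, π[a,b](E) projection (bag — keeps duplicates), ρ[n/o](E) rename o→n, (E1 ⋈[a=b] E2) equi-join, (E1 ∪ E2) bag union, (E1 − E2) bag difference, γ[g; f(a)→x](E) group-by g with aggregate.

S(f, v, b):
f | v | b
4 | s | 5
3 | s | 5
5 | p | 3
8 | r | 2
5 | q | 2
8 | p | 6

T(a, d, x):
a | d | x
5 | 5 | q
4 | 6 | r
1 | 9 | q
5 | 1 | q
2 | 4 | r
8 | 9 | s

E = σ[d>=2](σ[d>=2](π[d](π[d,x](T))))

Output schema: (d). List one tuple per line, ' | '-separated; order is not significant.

Subexpression sizes:
  T → 6
  π[d,x](T) → 6
  π[d](π[d,x](T)) → 6
  σ[d>=2](π[d](π[d,x](T))) → 5
  σ[d>=2](σ[d>=2](π[d](π[d,x](T)))) → 5

== RESULT ==
d
4
5
6
9
9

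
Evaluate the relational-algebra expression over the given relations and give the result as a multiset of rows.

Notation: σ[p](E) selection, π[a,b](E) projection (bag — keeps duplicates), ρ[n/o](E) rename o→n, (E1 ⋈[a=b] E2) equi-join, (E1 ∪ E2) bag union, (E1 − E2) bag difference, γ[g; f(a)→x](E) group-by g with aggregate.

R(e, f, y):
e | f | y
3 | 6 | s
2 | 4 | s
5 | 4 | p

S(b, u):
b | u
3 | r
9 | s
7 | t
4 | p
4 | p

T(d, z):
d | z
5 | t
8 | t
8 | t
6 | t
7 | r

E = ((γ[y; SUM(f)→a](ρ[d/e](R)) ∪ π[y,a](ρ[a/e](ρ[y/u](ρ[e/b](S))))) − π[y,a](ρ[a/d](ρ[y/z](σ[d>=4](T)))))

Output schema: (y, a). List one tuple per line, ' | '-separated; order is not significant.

Per-node cardinality:
  R → 3
  ρ[d/e](R) → 3
  γ[y; SUM(f)→a](ρ[d/e](R)) → 2
  S → 5
  ρ[e/b](S) → 5
  ρ[y/u](ρ[e/b](S)) → 5
  ρ[a/e](ρ[y/u](ρ[e/b](S))) → 5
  π[y,a](ρ[a/e](ρ[y/u](ρ[e/b](S)))) → 5
  (γ[y; SUM(f)→a](ρ[d/e](R)) ∪ π[y,a](ρ[a/e](ρ[y/u](ρ[e/b](S))))) → 7
  T → 5
  σ[d>=4](T) → 5
  ρ[y/z](σ[d>=4](T)) → 5
  ρ[a/d](ρ[y/z](σ[d>=4](T))) → 5
  π[y,a](ρ[a/d](ρ[y/z](σ[d>=4](T)))) → 5
  ((γ[y; SUM(f)→a](ρ[d/e](R)) ∪ π[y,a](ρ[a/e](ρ[y/u](ρ[e/b](S))))) − π[y,a](ρ[a/d](ρ[y/z](σ[d>=4](T))))) → 7

== RESULT ==
y | a
p | 4
p | 4
p | 4
r | 3
s | 9
s | 10
t | 7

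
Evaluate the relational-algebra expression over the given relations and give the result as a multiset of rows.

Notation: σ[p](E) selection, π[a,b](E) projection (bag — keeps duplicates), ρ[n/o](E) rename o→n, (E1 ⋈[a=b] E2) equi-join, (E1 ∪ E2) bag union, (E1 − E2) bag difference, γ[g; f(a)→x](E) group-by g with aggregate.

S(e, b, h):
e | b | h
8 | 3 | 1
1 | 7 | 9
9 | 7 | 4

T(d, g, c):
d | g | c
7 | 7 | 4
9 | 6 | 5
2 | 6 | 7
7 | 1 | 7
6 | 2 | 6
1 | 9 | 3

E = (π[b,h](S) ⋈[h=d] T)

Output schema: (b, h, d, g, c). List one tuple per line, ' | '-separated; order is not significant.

Subexpression sizes:
  S → 3
  π[b,h](S) → 3
  T → 6
  (π[b,h](S) ⋈[h=d] T) → 2

== RESULT ==
b | h | d | g | c
3 | 1 | 1 | 9 | 3
7 | 9 | 9 | 6 | 5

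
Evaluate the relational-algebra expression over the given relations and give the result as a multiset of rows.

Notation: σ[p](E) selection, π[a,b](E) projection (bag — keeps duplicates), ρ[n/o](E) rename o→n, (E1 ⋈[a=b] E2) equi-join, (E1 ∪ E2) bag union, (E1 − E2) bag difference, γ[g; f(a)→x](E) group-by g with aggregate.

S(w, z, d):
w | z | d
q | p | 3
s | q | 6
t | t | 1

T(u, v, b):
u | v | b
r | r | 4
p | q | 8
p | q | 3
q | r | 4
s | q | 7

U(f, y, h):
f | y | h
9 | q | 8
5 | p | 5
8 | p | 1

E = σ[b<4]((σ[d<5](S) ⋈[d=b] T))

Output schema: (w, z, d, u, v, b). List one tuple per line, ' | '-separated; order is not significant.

Subexpression sizes:
  S → 3
  σ[d<5](S) → 2
  T → 5
  (σ[d<5](S) ⋈[d=b] T) → 1
  σ[b<4]((σ[d<5](S) ⋈[d=b] T)) → 1

== RESULT ==
w | z | d | u | v | b
q | p | 3 | p | q | 3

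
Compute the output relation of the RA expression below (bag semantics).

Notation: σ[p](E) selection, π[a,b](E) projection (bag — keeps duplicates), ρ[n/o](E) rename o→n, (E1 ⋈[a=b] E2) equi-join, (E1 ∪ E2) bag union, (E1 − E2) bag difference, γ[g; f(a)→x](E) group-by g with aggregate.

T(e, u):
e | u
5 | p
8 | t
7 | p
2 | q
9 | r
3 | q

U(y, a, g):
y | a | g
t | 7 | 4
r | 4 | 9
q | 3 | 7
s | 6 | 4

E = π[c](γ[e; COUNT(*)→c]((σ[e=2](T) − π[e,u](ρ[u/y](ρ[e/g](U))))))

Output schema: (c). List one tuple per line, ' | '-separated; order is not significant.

Row counts bottom-up:
  T → 6
  σ[e=2](T) → 1
  U → 4
  ρ[e/g](U) → 4
  ρ[u/y](ρ[e/g](U)) → 4
  π[e,u](ρ[u/y](ρ[e/g](U))) → 4
  (σ[e=2](T) − π[e,u](ρ[u/y](ρ[e/g](U)))) → 1
  γ[e; COUNT(*)→c]((σ[e=2](T) − π[e,u](ρ[u/y](ρ[e/g](U))))) → 1
  π[c](γ[e; COUNT(*)→c]((σ[e=2](T) − π[e,u](ρ[u/y](ρ[e/g](U)))))) → 1

== RESULT ==
c
1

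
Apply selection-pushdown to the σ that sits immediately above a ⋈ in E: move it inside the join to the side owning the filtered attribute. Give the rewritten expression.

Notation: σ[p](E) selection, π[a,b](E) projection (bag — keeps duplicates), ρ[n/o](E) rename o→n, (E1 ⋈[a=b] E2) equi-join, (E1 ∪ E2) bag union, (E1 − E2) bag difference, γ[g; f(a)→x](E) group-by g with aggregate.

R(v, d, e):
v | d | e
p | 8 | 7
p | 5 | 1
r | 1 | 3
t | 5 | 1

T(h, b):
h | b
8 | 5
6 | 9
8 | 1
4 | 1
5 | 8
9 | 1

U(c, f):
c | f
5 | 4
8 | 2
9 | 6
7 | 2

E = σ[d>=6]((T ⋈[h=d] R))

σ filters on d, owned by the right side.
E' = (T ⋈[h=d] σ[d>=6](R))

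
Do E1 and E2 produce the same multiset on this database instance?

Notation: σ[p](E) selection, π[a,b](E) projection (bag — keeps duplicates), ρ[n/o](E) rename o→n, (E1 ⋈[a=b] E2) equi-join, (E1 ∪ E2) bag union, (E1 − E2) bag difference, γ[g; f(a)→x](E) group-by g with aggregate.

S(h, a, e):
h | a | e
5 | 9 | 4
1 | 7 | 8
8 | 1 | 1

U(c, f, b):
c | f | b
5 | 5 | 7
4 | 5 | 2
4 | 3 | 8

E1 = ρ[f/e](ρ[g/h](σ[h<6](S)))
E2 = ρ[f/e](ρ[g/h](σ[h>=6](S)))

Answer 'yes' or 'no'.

E1 stepwise |·|:
  S → 3
  σ[h<6](S) → 2
  ρ[g/h](σ[h<6](S)) → 2
  ρ[f/e](ρ[g/h](σ[h<6](S))) → 2
E2 stepwise |·|:
  S → 3
  σ[h>=6](S) → 1
  ρ[g/h](σ[h>=6](S)) → 1
  ρ[f/e](ρ[g/h](σ[h>=6](S))) → 1

E1 result:
g | a | f
1 | 7 | 8
5 | 9 | 4
E2 result:
g | a | f
8 | 1 | 1
Witness: (1, 7, 8) appears 1× in E1 but 0× in E2.

no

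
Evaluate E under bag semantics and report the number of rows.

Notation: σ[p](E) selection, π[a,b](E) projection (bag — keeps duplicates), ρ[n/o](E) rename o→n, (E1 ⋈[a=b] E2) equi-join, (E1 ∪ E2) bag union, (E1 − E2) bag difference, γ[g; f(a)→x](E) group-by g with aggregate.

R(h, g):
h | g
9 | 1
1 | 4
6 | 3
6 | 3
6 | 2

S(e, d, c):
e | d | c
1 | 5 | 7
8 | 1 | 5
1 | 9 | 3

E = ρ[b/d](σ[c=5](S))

Stepwise |·|:
  S → 3
  σ[c=5](S) → 1
  ρ[b/d](σ[c=5](S)) → 1

|E| = 1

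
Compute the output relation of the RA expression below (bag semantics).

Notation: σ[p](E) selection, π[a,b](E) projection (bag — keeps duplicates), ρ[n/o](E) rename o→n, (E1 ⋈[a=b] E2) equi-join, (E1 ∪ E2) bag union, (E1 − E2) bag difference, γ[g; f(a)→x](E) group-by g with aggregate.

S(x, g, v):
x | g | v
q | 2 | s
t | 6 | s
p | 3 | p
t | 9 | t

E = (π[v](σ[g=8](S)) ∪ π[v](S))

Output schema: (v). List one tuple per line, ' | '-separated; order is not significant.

Subexpression sizes:
  S → 4
  σ[g=8](S) → 0
  π[v](σ[g=8](S)) → 0
  S → 4
  π[v](S) → 4
  (π[v](σ[g=8](S)) ∪ π[v](S)) → 4

== RESULT ==
v
p
s
s
t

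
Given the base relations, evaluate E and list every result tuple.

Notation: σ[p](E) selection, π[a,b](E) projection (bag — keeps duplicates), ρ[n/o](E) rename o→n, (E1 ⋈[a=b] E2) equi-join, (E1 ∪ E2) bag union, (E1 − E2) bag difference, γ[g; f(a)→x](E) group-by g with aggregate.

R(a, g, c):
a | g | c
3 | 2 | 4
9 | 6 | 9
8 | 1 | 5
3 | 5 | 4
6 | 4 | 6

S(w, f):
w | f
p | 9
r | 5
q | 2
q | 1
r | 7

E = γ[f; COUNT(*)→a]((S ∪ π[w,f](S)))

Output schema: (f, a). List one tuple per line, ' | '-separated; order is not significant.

Stepwise |·|:
  S → 5
  S → 5
  π[w,f](S) → 5
  (S ∪ π[w,f](S)) → 10
  γ[f; COUNT(*)→a]((S ∪ π[w,f](S))) → 5

== RESULT ==
f | a
1 | 2
2 | 2
5 | 2
7 | 2
9 | 2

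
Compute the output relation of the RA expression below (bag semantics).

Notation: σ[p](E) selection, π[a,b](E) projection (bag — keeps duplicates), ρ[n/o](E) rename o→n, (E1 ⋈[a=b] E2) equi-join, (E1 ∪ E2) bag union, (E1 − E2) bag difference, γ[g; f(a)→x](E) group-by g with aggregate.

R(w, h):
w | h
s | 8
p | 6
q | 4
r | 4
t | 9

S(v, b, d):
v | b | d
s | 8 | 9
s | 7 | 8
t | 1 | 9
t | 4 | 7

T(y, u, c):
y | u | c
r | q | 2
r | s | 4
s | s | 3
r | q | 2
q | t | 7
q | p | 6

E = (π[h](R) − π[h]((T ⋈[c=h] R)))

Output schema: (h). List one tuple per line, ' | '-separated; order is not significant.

Subexpression sizes:
  R → 5
  π[h](R) → 5
  T → 6
  R → 5
  (T ⋈[c=h] R) → 3
  π[h]((T ⋈[c=h] R)) → 3
  (π[h](R) − π[h]((T ⋈[c=h] R))) → 2

== RESULT ==
h
8
9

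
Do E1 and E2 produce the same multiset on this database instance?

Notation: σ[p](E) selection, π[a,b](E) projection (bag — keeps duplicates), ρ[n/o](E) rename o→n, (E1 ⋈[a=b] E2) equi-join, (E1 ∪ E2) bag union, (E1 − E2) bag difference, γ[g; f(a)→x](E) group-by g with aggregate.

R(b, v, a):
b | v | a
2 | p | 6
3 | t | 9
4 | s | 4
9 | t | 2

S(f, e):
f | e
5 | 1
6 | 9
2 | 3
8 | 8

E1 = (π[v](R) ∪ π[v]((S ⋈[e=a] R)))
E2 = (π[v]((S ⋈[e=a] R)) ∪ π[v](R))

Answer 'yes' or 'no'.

E1 subexpression sizes:
  R → 4
  π[v](R) → 4
  S → 4
  R → 4
  (S ⋈[e=a] R) → 1
  π[v]((S ⋈[e=a] R)) → 1
  (π[v](R) ∪ π[v]((S ⋈[e=a] R))) → 5
E2 subexpression sizes:
  S → 4
  R → 4
  (S ⋈[e=a] R) → 1
  π[v]((S ⋈[e=a] R)) → 1
  R → 4
  π[v](R) → 4
  (π[v]((S ⋈[e=a] R)) ∪ π[v](R)) → 5

E1 and E2 produce the same multiset:
v
p
s
t
t
t

yes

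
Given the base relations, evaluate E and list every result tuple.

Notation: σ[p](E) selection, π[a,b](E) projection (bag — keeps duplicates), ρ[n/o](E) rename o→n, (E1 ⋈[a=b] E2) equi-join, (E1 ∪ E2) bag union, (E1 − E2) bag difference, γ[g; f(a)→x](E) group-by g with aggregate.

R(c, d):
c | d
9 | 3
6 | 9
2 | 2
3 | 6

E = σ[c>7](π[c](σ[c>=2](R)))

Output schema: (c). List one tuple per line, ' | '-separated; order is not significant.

Per-node cardinality:
  R → 4
  σ[c>=2](R) → 4
  π[c](σ[c>=2](R)) → 4
  σ[c>7](π[c](σ[c>=2](R))) → 1

== RESULT ==
c
9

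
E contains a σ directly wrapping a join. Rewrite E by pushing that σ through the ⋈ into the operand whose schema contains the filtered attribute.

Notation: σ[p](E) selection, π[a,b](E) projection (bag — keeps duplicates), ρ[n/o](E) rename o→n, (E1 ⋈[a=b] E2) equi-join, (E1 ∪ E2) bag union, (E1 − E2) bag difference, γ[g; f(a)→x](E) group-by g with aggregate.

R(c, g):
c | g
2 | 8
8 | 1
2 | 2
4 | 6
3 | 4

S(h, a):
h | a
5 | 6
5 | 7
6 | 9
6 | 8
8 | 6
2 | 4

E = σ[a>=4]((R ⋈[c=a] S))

σ filters on a, owned by the right side.
E' = (R ⋈[c=a] σ[a>=4](S))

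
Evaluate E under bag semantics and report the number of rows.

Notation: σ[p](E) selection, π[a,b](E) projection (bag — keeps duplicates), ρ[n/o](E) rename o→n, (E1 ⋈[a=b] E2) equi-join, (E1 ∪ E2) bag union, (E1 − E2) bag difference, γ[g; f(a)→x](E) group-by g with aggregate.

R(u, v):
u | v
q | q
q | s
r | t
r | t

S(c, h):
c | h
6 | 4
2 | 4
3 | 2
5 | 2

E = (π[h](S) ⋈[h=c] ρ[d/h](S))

Stepwise |·|:
  S → 4
  π[h](S) → 4
  S → 4
  ρ[d/h](S) → 4
  (π[h](S) ⋈[h=c] ρ[d/h](S)) → 2

|E| = 2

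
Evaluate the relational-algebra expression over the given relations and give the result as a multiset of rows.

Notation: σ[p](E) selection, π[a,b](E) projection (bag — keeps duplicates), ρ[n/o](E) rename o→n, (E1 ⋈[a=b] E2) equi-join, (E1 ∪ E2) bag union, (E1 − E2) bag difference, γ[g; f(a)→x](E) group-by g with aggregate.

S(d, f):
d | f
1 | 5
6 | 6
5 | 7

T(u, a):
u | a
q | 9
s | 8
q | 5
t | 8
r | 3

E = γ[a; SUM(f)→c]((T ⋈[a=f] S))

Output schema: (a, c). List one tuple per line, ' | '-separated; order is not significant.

Row counts bottom-up:
  T → 5
  S → 3
  (T ⋈[a=f] S) → 1
  γ[a; SUM(f)→c]((T ⋈[a=f] S)) → 1

== RESULT ==
a | c
5 | 5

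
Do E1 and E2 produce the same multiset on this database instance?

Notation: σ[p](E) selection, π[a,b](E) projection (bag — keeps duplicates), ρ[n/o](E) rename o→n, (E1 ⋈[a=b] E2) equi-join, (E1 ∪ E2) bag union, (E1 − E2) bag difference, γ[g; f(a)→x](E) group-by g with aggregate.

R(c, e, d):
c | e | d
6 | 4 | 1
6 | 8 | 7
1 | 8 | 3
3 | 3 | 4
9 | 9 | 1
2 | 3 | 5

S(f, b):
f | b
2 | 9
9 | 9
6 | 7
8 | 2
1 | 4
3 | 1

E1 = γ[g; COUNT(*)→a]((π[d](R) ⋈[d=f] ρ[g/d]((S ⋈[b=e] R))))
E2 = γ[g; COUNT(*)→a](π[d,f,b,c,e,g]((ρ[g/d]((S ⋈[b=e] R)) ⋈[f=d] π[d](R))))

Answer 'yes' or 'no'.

E1 per-node cardinality:
  R → 6
  π[d](R) → 6
  S → 6
  R → 6
  (S ⋈[b=e] R) → 3
  ρ[g/d]((S ⋈[b=e] R)) → 3
  (π[d](R) ⋈[d=f] ρ[g/d]((S ⋈[b=e] R))) → 2
  γ[g; COUNT(*)→a]((π[d](R) ⋈[d=f] ρ[g/d]((S ⋈[b=e] R)))) → 1
E2 per-node cardinality:
  S → 6
  R → 6
  (S ⋈[b=e] R) → 3
  ρ[g/d]((S ⋈[b=e] R)) → 3
  R → 6
  π[d](R) → 6
  (ρ[g/d]((S ⋈[b=e] R)) ⋈[f=d] π[d](R)) → 2
  π[d,f,b,c,e,g]((ρ[g/d]((S ⋈[b=e] R)) ⋈[f=d] π[d](R))) → 2
  γ[g; COUNT(*)→a](π[d,f,b,c,e,g]((ρ[g/d]((S ⋈[b=e] R)) ⋈[f=d] π[d](R)))) → 1

E1 and E2 produce the same multiset:
g | a
1 | 2

yes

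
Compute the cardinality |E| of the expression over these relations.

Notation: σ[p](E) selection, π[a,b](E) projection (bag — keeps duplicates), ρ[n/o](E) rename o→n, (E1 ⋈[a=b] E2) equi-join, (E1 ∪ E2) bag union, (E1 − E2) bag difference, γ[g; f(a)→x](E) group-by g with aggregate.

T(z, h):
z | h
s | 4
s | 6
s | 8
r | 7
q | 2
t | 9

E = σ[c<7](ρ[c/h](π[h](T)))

Stepwise |·|:
  T → 6
  π[h](T) → 6
  ρ[c/h](π[h](T)) → 6
  σ[c<7](ρ[c/h](π[h](T))) → 3

|E| = 3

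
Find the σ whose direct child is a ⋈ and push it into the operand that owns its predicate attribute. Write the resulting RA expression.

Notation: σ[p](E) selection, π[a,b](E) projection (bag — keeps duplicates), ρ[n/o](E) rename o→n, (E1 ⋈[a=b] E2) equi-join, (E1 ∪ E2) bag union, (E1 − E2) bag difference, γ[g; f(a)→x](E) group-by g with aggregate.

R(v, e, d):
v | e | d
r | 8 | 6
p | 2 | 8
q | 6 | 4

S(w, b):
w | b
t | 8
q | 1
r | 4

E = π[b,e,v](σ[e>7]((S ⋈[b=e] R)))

σ filters on e, owned by the right side.
E' = π[b,e,v]((S ⋈[b=e] σ[e>7](R)))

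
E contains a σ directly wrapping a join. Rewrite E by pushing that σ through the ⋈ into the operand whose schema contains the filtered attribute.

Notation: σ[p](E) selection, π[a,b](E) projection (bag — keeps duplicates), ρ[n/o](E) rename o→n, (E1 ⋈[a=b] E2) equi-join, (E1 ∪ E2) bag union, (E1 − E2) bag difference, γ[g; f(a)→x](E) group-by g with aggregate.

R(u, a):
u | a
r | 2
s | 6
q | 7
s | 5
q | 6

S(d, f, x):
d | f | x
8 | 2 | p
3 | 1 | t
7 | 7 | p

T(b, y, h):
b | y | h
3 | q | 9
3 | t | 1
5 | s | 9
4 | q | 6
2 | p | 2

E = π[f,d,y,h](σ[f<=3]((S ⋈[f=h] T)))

σ filters on f, owned by the left side.
E' = π[f,d,y,h]((σ[f<=3](S) ⋈[f=h] T))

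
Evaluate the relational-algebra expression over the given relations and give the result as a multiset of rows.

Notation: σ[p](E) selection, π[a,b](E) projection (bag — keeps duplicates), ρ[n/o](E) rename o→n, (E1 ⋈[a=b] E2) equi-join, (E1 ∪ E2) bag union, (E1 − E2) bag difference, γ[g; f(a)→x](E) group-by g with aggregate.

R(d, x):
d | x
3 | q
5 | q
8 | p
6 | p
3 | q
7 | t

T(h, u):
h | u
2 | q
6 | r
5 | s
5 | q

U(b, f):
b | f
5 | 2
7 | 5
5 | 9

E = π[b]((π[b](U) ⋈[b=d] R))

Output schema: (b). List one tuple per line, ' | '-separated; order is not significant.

Row counts bottom-up:
  U → 3
  π[b](U) → 3
  R → 6
  (π[b](U) ⋈[b=d] R) → 3
  π[b]((π[b](U) ⋈[b=d] R)) → 3

== RESULT ==
b
5
5
7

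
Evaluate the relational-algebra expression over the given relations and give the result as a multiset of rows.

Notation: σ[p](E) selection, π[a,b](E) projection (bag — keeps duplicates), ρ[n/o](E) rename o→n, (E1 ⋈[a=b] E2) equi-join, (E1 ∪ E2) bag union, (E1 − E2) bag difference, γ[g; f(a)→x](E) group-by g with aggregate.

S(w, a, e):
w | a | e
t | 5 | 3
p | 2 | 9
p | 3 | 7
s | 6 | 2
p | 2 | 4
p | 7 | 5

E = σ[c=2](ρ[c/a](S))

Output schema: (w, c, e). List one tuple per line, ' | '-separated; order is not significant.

Per-node cardinality:
  S → 6
  ρ[c/a](S) → 6
  σ[c=2](ρ[c/a](S)) → 2

== RESULT ==
w | c | e
p | 2 | 4
p | 2 | 9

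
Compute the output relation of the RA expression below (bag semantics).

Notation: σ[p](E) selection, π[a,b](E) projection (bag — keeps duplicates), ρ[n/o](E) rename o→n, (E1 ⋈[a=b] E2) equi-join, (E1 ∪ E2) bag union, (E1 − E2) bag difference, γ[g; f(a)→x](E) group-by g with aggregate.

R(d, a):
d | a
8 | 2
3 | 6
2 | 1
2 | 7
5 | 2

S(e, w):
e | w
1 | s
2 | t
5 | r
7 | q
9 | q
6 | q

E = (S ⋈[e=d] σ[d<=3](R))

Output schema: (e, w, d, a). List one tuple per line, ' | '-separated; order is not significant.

Per-node cardinality:
  S → 6
  R → 5
  σ[d<=3](R) → 3
  (S ⋈[e=d] σ[d<=3](R)) → 2

== RESULT ==
e | w | d | a
2 | t | 2 | 1
2 | t | 2 | 7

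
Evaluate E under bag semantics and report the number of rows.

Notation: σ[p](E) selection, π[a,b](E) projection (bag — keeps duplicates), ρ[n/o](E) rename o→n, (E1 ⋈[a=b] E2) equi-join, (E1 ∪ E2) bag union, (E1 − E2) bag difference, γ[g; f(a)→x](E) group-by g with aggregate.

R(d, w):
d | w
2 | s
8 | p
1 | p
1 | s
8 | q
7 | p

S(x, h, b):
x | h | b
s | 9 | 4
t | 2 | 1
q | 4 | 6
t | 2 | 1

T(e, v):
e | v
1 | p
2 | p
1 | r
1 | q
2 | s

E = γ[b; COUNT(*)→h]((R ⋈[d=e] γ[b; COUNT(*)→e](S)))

Row counts bottom-up:
  R → 6
  S → 4
  γ[b; COUNT(*)→e](S) → 3
  (R ⋈[d=e] γ[b; COUNT(*)→e](S)) → 5
  γ[b; COUNT(*)→h]((R ⋈[d=e] γ[b; COUNT(*)→e](S))) → 3

|E| = 3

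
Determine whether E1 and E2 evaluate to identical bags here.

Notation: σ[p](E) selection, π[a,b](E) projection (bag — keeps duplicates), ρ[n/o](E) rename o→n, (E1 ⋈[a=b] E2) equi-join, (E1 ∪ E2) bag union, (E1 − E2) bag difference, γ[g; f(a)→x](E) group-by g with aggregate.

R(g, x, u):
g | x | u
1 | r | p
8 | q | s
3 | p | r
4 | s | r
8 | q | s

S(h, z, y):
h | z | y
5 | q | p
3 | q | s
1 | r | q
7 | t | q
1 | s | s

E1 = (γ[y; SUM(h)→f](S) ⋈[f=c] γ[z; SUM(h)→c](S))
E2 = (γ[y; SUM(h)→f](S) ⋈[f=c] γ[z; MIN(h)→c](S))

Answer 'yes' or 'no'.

E1 stepwise |·|:
  S → 5
  γ[y; SUM(h)→f](S) → 3
  S → 5
  γ[z; SUM(h)→c](S) → 4
  (γ[y; SUM(h)→f](S) ⋈[f=c] γ[z; SUM(h)→c](S)) → 1
E2 stepwise |·|:
  S → 5
  γ[y; SUM(h)→f](S) → 3
  S → 5
  γ[z; MIN(h)→c](S) → 4
  (γ[y; SUM(h)→f](S) ⋈[f=c] γ[z; MIN(h)→c](S)) → 0

E1 result:
y | f | z | c
q | 8 | q | 8
E2 result:
y | f | z | c
(0 rows)
Witness: ('q', 8, 'q', 8) appears 1× in E1 but 0× in E2.

no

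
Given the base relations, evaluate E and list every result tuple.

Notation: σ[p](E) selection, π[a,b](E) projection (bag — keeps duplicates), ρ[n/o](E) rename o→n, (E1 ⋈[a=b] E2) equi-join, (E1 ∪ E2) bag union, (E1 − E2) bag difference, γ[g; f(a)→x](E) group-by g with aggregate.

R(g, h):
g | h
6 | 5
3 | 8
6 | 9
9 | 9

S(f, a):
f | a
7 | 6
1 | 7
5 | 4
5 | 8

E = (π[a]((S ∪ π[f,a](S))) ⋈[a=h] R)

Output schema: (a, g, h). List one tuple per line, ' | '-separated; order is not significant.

Row counts bottom-up:
  S → 4
  S → 4
  π[f,a](S) → 4
  (S ∪ π[f,a](S)) → 8
  π[a]((S ∪ π[f,a](S))) → 8
  R → 4
  (π[a]((S ∪ π[f,a](S))) ⋈[a=h] R) → 2

== RESULT ==
a | g | h
8 | 3 | 8
8 | 3 | 8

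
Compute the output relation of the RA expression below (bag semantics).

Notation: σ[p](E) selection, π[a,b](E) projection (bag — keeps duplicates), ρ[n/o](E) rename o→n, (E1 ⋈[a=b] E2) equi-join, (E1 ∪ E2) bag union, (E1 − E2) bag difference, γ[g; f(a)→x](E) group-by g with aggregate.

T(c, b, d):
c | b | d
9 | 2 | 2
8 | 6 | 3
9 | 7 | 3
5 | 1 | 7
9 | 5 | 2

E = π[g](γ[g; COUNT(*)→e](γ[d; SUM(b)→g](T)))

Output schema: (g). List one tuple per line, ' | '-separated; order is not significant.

Per-node cardinality:
  T → 5
  γ[d; SUM(b)→g](T) → 3
  γ[g; COUNT(*)→e](γ[d; SUM(b)→g](T)) → 3
  π[g](γ[g; COUNT(*)→e](γ[d; SUM(b)→g](T))) → 3

== RESULT ==
g
1
7
13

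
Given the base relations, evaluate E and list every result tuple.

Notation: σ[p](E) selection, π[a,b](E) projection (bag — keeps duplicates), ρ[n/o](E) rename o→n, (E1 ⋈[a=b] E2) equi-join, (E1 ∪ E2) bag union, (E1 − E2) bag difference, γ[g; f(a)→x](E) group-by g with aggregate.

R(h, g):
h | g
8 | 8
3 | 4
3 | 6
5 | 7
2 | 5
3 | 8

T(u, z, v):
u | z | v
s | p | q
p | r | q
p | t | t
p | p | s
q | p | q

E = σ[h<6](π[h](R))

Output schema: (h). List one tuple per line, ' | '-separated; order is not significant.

Row counts bottom-up:
  R → 6
  π[h](R) → 6
  σ[h<6](π[h](R)) → 5

== RESULT ==
h
2
3
3
3
5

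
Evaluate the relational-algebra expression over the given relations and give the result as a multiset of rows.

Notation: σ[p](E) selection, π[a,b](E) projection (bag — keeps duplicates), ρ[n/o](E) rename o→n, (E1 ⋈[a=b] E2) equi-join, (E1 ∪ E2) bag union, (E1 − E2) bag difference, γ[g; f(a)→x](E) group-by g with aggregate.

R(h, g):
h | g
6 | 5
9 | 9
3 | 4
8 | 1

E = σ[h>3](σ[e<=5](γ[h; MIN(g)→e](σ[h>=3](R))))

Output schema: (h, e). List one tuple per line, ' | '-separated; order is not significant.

Row counts bottom-up:
  R → 4
  σ[h>=3](R) → 4
  γ[h; MIN(g)→e](σ[h>=3](R)) → 4
  σ[e<=5](γ[h; MIN(g)→e](σ[h>=3](R))) → 3
  σ[h>3](σ[e<=5](γ[h; MIN(g)→e](σ[h>=3](R)))) → 2

== RESULT ==
h | e
6 | 5
8 | 1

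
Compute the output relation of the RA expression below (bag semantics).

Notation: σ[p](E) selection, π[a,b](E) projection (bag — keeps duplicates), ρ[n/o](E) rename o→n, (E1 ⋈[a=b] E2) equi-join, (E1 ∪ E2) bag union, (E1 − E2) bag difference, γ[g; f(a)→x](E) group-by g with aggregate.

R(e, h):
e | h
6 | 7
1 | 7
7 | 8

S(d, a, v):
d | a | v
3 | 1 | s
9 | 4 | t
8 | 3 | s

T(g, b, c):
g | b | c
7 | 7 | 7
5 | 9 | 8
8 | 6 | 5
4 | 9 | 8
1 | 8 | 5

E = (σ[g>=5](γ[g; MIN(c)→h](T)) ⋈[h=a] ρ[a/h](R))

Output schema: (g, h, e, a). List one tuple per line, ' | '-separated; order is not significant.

Per-node cardinality:
  T → 5
  γ[g; MIN(c)→h](T) → 5
  σ[g>=5](γ[g; MIN(c)→h](T)) → 3
  R → 3
  ρ[a/h](R) → 3
  (σ[g>=5](γ[g; MIN(c)→h](T)) ⋈[h=a] ρ[a/h](R)) → 3

== RESULT ==
g | h | e | a
5 | 8 | 7 | 8
7 | 7 | 1 | 7
7 | 7 | 6 | 7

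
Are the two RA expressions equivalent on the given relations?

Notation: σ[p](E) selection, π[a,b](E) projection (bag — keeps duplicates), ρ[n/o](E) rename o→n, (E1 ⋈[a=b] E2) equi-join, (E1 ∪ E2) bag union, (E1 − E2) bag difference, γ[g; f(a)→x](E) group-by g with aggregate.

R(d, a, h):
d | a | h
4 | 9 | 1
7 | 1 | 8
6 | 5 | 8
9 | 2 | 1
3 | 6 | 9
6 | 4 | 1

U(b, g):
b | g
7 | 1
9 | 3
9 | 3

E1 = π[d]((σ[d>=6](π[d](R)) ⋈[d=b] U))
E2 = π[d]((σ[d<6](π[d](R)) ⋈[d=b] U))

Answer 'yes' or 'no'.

E1 per-node cardinality:
  R → 6
  π[d](R) → 6
  σ[d>=6](π[d](R)) → 4
  U → 3
  (σ[d>=6](π[d](R)) ⋈[d=b] U) → 3
  π[d]((σ[d>=6](π[d](R)) ⋈[d=b] U)) → 3
E2 per-node cardinality:
  R → 6
  π[d](R) → 6
  σ[d<6](π[d](R)) → 2
  U → 3
  (σ[d<6](π[d](R)) ⋈[d=b] U) → 0
  π[d]((σ[d<6](π[d](R)) ⋈[d=b] U)) → 0

E1 result:
d
7
9
9
E2 result:
d
(0 rows)
Witness: (7,) appears 1× in E1 but 0× in E2.

no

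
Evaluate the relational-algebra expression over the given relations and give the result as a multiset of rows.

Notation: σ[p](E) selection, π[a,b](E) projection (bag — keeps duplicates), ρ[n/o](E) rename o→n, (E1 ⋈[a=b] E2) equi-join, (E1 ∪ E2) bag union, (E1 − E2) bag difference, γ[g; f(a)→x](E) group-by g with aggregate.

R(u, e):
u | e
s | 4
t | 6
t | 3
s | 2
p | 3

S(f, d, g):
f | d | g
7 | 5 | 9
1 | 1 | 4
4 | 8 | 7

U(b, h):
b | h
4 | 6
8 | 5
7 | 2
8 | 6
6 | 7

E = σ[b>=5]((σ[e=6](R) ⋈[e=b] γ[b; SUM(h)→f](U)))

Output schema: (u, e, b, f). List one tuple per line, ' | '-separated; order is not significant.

Subexpression sizes:
  R → 5
  σ[e=6](R) → 1
  U → 5
  γ[b; SUM(h)→f](U) → 4
  (σ[e=6](R) ⋈[e=b] γ[b; SUM(h)→f](U)) → 1
  σ[b>=5]((σ[e=6](R) ⋈[e=b] γ[b; SUM(h)→f](U))) → 1

== RESULT ==
u | e | b | f
t | 6 | 6 | 7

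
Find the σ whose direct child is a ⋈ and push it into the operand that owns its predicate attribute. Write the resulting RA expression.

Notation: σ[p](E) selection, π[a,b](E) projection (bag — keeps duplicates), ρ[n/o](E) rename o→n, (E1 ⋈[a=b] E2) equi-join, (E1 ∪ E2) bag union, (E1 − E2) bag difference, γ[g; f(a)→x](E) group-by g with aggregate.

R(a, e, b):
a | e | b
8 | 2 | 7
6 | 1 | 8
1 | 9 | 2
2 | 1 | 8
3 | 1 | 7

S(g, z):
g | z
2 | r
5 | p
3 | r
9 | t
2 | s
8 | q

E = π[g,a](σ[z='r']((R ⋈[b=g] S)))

σ filters on z, owned by the right side.
E' = π[g,a]((R ⋈[b=g] σ[z='r'](S)))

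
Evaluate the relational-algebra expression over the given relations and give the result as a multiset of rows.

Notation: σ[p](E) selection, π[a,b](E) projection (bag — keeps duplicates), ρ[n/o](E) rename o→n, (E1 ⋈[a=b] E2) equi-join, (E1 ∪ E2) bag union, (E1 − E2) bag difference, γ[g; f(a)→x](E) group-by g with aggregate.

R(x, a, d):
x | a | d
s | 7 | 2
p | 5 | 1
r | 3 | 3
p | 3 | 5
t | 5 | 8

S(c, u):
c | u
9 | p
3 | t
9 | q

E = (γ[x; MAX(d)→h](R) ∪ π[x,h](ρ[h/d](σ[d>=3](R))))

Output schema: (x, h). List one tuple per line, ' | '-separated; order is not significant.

Stepwise |·|:
  R → 5
  γ[x; MAX(d)→h](R) → 4
  R → 5
  σ[d>=3](R) → 3
  ρ[h/d](σ[d>=3](R)) → 3
  π[x,h](ρ[h/d](σ[d>=3](R))) → 3
  (γ[x; MAX(d)→h](R) ∪ π[x,h](ρ[h/d](σ[d>=3](R)))) → 7

== RESULT ==
x | h
p | 5
p | 5
r | 3
r | 3
s | 2
t | 8
t | 8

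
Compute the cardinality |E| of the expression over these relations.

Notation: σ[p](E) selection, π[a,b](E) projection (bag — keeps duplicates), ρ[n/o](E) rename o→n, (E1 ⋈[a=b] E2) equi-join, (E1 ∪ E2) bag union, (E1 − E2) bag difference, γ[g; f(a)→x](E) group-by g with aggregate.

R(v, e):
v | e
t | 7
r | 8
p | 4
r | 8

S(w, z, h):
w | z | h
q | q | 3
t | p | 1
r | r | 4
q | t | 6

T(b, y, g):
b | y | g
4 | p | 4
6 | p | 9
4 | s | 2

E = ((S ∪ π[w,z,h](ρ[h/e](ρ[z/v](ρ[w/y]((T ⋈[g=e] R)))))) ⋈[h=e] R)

Stepwise |·|:
  S → 4
  T → 3
  R → 4
  (T ⋈[g=e] R) → 1
  ρ[w/y]((T ⋈[g=e] R)) → 1
  ρ[z/v](ρ[w/y]((T ⋈[g=e] R))) → 1
  ρ[h/e](ρ[z/v](ρ[w/y]((T ⋈[g=e] R)))) → 1
  π[w,z,h](ρ[h/e](ρ[z/v](ρ[w/y]((T ⋈[g=e] R))))) → 1
  (S ∪ π[w,z,h](ρ[h/e](ρ[z/v](ρ[w/y]((T ⋈[g=e] R)))))) → 5
  R → 4
  ((S ∪ π[w,z,h](ρ[h/e](ρ[z/v](ρ[w/y]((T ⋈[g=e] R)))))) ⋈[h=e] R) → 2

|E| = 2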